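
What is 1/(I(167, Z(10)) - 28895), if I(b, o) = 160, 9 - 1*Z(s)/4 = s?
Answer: -1/28735 ≈ -3.4801e-5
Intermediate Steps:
Z(s) = 36 - 4*s
1/(I(167, Z(10)) - 28895) = 1/(160 - 28895) = 1/(-28735) = -1/28735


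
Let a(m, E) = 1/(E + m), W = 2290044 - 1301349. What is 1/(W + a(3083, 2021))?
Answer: 5104/5046299281 ≈ 1.0114e-6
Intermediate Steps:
W = 988695
1/(W + a(3083, 2021)) = 1/(988695 + 1/(2021 + 3083)) = 1/(988695 + 1/5104) = 1/(5046299281/5104) = 5104/5046299281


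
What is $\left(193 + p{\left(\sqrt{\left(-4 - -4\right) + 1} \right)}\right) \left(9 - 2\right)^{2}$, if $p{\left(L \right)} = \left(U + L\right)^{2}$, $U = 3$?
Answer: $10241$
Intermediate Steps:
$p{\left(L \right)} = \left(3 + L\right)^{2}$
$\left(193 + p{\left(\sqrt{\left(-4 - -4\right) + 1} \right)}\right) \left(9 - 2\right)^{2} = \left(193 + \left(3 + \sqrt{\left(-4 - -4\right) + 1}\right)^{2}\right) \left(9 - 2\right)^{2} = \left(193 + \left(3 + \sqrt{\left(-4 + 4\right) + 1}\right)^{2}\right) 7^{2} = \left(193 + \left(3 + \sqrt{0 + 1}\right)^{2}\right) 49 = \left(193 + \left(3 + \sqrt{1}\right)^{2}\right) 49 = \left(193 + \left(3 + 1\right)^{2}\right) 49 = \left(193 + 4^{2}\right) 49 = \left(193 + 16\right) 49 = 209 \cdot 49 = 10241$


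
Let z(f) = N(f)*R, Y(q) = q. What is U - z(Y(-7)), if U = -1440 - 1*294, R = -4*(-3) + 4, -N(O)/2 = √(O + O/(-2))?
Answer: -1734 + 16*I*√14 ≈ -1734.0 + 59.867*I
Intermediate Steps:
N(O) = -√2*√O (N(O) = -2*√(O + O/(-2)) = -2*√(O + O*(-½)) = -2*√(O - O/2) = -2*√2*√O/2 = -√2*√O)
R = 16 (R = 12 + 4 = 16)
U = -1734 (U = -1440 - 294 = -1734)
z(f) = -16*√2*√f (z(f) = -√2*√f*16 = -16*√2*√f)
U - z(Y(-7)) = -1734 - (-16)*√2*√(-7) = -1734 - (-16)*√2*I*√7 = -1734 - (-16)*I*√14 = -1734 + 16*I*√14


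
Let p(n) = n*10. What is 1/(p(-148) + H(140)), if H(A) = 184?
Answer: -1/1296 ≈ -0.00077160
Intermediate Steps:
p(n) = 10*n
1/(p(-148) + H(140)) = 1/(10*(-148) + 184) = 1/(-1480 + 184) = 1/(-1296) = -1/1296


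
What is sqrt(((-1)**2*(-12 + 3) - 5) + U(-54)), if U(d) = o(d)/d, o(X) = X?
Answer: I*sqrt(13) ≈ 3.6056*I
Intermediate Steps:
U(d) = 1 (U(d) = d/d = 1)
sqrt(((-1)**2*(-12 + 3) - 5) + U(-54)) = sqrt(((-1)**2*(-12 + 3) - 5) + 1) = sqrt((1*(-9) - 5) + 1) = sqrt((-9 - 5) + 1) = sqrt(-14 + 1) = sqrt(-13) = I*sqrt(13)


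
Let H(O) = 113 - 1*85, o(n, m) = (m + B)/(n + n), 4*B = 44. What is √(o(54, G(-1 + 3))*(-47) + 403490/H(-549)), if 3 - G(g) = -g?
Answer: √228668286/126 ≈ 120.01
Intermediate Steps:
B = 11 (B = (¼)*44 = 11)
G(g) = 3 + g (G(g) = 3 - (-1)*g = 3 + g)
o(n, m) = (11 + m)/(2*n) (o(n, m) = (m + 11)/(n + n) = (11 + m)/((2*n)) = (11 + m)*(1/(2*n)) = (11 + m)/(2*n))
H(O) = 28 (H(O) = 113 - 85 = 28)
√(o(54, G(-1 + 3))*(-47) + 403490/H(-549)) = √(((½)*(11 + (3 + (-1 + 3)))/54)*(-47) + 403490/28) = √(((½)*(1/54)*(11 + (3 + 2)))*(-47) + 403490*(1/28)) = √(((½)*(1/54)*(11 + 5))*(-47) + 201745/14) = √(((½)*(1/54)*16)*(-47) + 201745/14) = √((4/27)*(-47) + 201745/14) = √(-188/27 + 201745/14) = √(5444483/378) = √228668286/126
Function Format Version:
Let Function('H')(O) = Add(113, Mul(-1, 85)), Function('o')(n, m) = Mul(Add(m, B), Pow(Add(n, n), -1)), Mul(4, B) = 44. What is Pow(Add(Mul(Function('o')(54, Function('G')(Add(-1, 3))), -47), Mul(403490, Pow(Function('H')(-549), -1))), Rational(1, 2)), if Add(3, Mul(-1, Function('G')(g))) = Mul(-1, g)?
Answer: Mul(Rational(1, 126), Pow(228668286, Rational(1, 2))) ≈ 120.01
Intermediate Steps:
B = 11 (B = Mul(Rational(1, 4), 44) = 11)
Function('G')(g) = Add(3, g) (Function('G')(g) = Add(3, Mul(-1, Mul(-1, g))) = Add(3, g))
Function('o')(n, m) = Mul(Rational(1, 2), Pow(n, -1), Add(11, m)) (Function('o')(n, m) = Mul(Add(m, 11), Pow(Add(n, n), -1)) = Mul(Add(11, m), Pow(Mul(2, n), -1)) = Mul(Add(11, m), Mul(Rational(1, 2), Pow(n, -1))) = Mul(Rational(1, 2), Pow(n, -1), Add(11, m)))
Function('H')(O) = 28 (Function('H')(O) = Add(113, -85) = 28)
Pow(Add(Mul(Function('o')(54, Function('G')(Add(-1, 3))), -47), Mul(403490, Pow(Function('H')(-549), -1))), Rational(1, 2)) = Pow(Add(Mul(Mul(Rational(1, 2), Pow(54, -1), Add(11, Add(3, Add(-1, 3)))), -47), Mul(403490, Pow(28, -1))), Rational(1, 2)) = Pow(Add(Mul(Mul(Rational(1, 2), Rational(1, 54), Add(11, Add(3, 2))), -47), Mul(403490, Rational(1, 28))), Rational(1, 2)) = Pow(Add(Mul(Mul(Rational(1, 2), Rational(1, 54), Add(11, 5)), -47), Rational(201745, 14)), Rational(1, 2)) = Pow(Add(Mul(Mul(Rational(1, 2), Rational(1, 54), 16), -47), Rational(201745, 14)), Rational(1, 2)) = Pow(Add(Mul(Rational(4, 27), -47), Rational(201745, 14)), Rational(1, 2)) = Pow(Add(Rational(-188, 27), Rational(201745, 14)), Rational(1, 2)) = Pow(Rational(5444483, 378), Rational(1, 2)) = Mul(Rational(1, 126), Pow(228668286, Rational(1, 2)))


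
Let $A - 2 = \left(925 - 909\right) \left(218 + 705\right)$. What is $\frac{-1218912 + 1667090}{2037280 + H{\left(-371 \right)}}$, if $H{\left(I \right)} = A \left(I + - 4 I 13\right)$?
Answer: $\frac{9743}{6119575} \approx 0.0015921$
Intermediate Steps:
$A = 14770$ ($A = 2 + \left(925 - 909\right) \left(218 + 705\right) = 2 + 16 \cdot 923 = 2 + 14768 = 14770$)
$H{\left(I \right)} = - 753270 I$ ($H{\left(I \right)} = 14770 \left(I + - 4 I 13\right) = 14770 \left(I - 52 I\right) = 14770 \left(- 51 I\right) = - 753270 I$)
$\frac{-1218912 + 1667090}{2037280 + H{\left(-371 \right)}} = \frac{-1218912 + 1667090}{2037280 - -279463170} = \frac{448178}{2037280 + 279463170} = \frac{448178}{281500450} = 448178 \cdot \frac{1}{281500450} = \frac{9743}{6119575}$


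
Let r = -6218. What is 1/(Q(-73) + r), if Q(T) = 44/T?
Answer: -73/453958 ≈ -0.00016081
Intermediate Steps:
1/(Q(-73) + r) = 1/(44/(-73) - 6218) = 1/(44*(-1/73) - 6218) = 1/(-44/73 - 6218) = 1/(-453958/73) = -73/453958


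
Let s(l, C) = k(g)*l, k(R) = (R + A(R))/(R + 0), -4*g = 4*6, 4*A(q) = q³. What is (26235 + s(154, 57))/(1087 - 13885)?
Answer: -27775/12798 ≈ -2.1703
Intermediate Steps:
A(q) = q³/4
g = -6 ≈ -6.0000
k(R) = (R + R³/4)/R (k(R) = (R + R³/4)/(R + 0) = (R + R³/4)/R)
s(l, C) = 10*l (s(l, C) = (1 + (¼)*(-6)²)*l = (1 + (¼)*36)*l = (1 + 9)*l = 10*l)
(26235 + s(154, 57))/(1087 - 13885) = (26235 + 10*154)/(1087 - 13885) = (26235 + 1540)/(-12798) = 27775*(-1/12798) = -27775/12798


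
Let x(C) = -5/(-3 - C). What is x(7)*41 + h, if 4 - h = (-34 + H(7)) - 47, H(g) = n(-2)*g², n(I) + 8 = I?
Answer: 1191/2 ≈ 595.50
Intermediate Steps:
n(I) = -8 + I
H(g) = -10*g² (H(g) = (-8 - 2)*g² = -10*g²)
h = 575 (h = 4 - ((-34 - 10*7²) - 47) = 4 - ((-34 - 10*49) - 47) = 4 - ((-34 - 490) - 47) = 4 - (-524 - 47) = 4 - 1*(-571) = 4 + 571 = 575)
x(7)*41 + h = (5/(3 + 7))*41 + 575 = (5/10)*41 + 575 = (5*(⅒))*41 + 575 = (½)*41 + 575 = 41/2 + 575 = 1191/2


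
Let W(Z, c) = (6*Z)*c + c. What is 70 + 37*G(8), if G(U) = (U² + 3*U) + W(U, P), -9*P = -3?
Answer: 11791/3 ≈ 3930.3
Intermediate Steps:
P = ⅓ (P = -⅑*(-3) = ⅓ ≈ 0.33333)
W(Z, c) = c + 6*Z*c (W(Z, c) = 6*Z*c + c = c + 6*Z*c)
G(U) = ⅓ + U² + 5*U (G(U) = (U² + 3*U) + (1 + 6*U)/3 = (U² + 3*U) + (⅓ + 2*U) = ⅓ + U² + 5*U)
70 + 37*G(8) = 70 + 37*(⅓ + 8² + 5*8) = 70 + 37*(⅓ + 64 + 40) = 70 + 37*(313/3) = 70 + 11581/3 = 11791/3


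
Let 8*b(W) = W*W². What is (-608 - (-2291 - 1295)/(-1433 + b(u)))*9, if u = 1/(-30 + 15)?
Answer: -212588555472/38691001 ≈ -5494.5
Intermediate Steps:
u = -1/15 (u = 1/(-15) = -1/15 ≈ -0.066667)
b(W) = W³/8 (b(W) = (W*W²)/8 = W³/8)
(-608 - (-2291 - 1295)/(-1433 + b(u)))*9 = (-608 - (-2291 - 1295)/(-1433 + (-1/15)³/8))*9 = (-608 - (-3586)/(-1433 + (⅛)*(-1/3375)))*9 = (-608 - (-3586)/(-1433 - 1/27000))*9 = (-608 - (-3586)/(-38691001/27000))*9 = (-608 - (-3586)*(-27000)/38691001)*9 = (-608 - 1*96822000/38691001)*9 = (-608 - 96822000/38691001)*9 = -23620950608/38691001*9 = -212588555472/38691001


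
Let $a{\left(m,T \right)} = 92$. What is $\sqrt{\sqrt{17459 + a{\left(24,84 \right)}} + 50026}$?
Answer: $\sqrt{50026 + \sqrt{17551}} \approx 223.96$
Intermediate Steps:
$\sqrt{\sqrt{17459 + a{\left(24,84 \right)}} + 50026} = \sqrt{\sqrt{17459 + 92} + 50026} = \sqrt{\sqrt{17551} + 50026} = \sqrt{50026 + \sqrt{17551}}$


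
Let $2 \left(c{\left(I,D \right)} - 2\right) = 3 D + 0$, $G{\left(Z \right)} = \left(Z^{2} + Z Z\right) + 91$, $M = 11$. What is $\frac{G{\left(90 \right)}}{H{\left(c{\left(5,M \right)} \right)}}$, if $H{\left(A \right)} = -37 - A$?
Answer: $- \frac{32582}{111} \approx -293.53$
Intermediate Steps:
$G{\left(Z \right)} = 91 + 2 Z^{2}$ ($G{\left(Z \right)} = \left(Z^{2} + Z^{2}\right) + 91 = 2 Z^{2} + 91 = 91 + 2 Z^{2}$)
$c{\left(I,D \right)} = 2 + \frac{3 D}{2}$ ($c{\left(I,D \right)} = 2 + \frac{3 D + 0}{2} = 2 + \frac{3 D}{2}$)
$\frac{G{\left(90 \right)}}{H{\left(c{\left(5,M \right)} \right)}} = \frac{91 + 2 \cdot 90^{2}}{-37 - \left(2 + \frac{3}{2} \cdot 11\right)} = \frac{91 + 2 \cdot 8100}{-37 - \left(2 + \frac{33}{2}\right)} = \frac{91 + 16200}{-37 - \frac{37}{2}} = \frac{16291}{-37 - \frac{37}{2}} = \frac{16291}{- \frac{111}{2}} = 16291 \left(- \frac{2}{111}\right) = - \frac{32582}{111}$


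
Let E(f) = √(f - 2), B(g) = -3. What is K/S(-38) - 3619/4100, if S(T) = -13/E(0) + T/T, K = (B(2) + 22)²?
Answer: 123229/36900 - 247*I*√2/9 ≈ 3.3395 - 38.812*I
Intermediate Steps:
E(f) = √(-2 + f)
K = 361 (K = (-3 + 22)² = 19² = 361)
S(T) = 1 + 13*I*√2/2 (S(T) = -13/√(-2 + 0) + T/T = -13*(-I*√2/2) + 1 = -(-13)*I*√2/2 + 1 = 13*I*√2/2 + 1 = 1 + 13*I*√2/2)
K/S(-38) - 3619/4100 = 361/(1 + 13*I*√2/2) - 3619/4100 = -3619/4100 + 361/(1 + 13*I*√2/2)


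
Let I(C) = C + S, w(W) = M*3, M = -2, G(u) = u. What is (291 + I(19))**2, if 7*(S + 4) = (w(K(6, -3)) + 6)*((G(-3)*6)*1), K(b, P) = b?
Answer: 93636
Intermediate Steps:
w(W) = -6 (w(W) = -2*3 = -6)
S = -4 (S = -4 + ((-6 + 6)*(-3*6*1))/7 = -4 + (0*(-18*1))/7 = -4 + (0*(-18))/7 = -4 + (1/7)*0 = -4 + 0 = -4)
I(C) = -4 + C (I(C) = C - 4 = -4 + C)
(291 + I(19))**2 = (291 + (-4 + 19))**2 = (291 + 15)**2 = 306**2 = 93636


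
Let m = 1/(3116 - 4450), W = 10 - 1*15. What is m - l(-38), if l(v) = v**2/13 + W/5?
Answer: -1908967/17342 ≈ -110.08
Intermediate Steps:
W = -5 (W = 10 - 15 = -5)
m = -1/1334 (m = 1/(-1334) = -1/1334 ≈ -0.00074963)
l(v) = -1 + v**2/13 (l(v) = v**2/13 - 5/5 = v**2*(1/13) - 5*1/5 = v**2/13 - 1 = -1 + v**2/13)
m - l(-38) = -1/1334 - (-1 + (1/13)*(-38)**2) = -1/1334 - (-1 + (1/13)*1444) = -1/1334 - (-1 + 1444/13) = -1/1334 - 1*1431/13 = -1/1334 - 1431/13 = -1908967/17342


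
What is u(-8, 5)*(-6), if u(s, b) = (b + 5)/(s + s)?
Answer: 15/4 ≈ 3.7500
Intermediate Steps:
u(s, b) = (5 + b)/(2*s) (u(s, b) = (5 + b)/((2*s)) = (5 + b)*(1/(2*s)) = (5 + b)/(2*s))
u(-8, 5)*(-6) = ((½)*(5 + 5)/(-8))*(-6) = ((½)*(-⅛)*10)*(-6) = -5/8*(-6) = 15/4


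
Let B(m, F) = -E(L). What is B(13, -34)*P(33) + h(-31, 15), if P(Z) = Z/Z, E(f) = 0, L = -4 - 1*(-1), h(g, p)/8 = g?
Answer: -248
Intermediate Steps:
h(g, p) = 8*g
L = -3 (L = -4 + 1 = -3)
P(Z) = 1
B(m, F) = 0 (B(m, F) = -1*0 = 0)
B(13, -34)*P(33) + h(-31, 15) = 0*1 + 8*(-31) = 0 - 248 = -248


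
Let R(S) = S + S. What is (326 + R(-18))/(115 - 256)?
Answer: -290/141 ≈ -2.0567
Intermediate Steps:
R(S) = 2*S
(326 + R(-18))/(115 - 256) = (326 + 2*(-18))/(115 - 256) = (326 - 36)/(-141) = 290*(-1/141) = -290/141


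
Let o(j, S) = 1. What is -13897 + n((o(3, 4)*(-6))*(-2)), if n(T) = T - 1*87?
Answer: -13972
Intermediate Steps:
n(T) = -87 + T (n(T) = T - 87 = -87 + T)
-13897 + n((o(3, 4)*(-6))*(-2)) = -13897 + (-87 + (1*(-6))*(-2)) = -13897 + (-87 - 6*(-2)) = -13897 + (-87 + 12) = -13897 - 75 = -13972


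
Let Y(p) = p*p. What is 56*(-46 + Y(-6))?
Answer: -560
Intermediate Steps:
Y(p) = p²
56*(-46 + Y(-6)) = 56*(-46 + (-6)²) = 56*(-46 + 36) = 56*(-10) = -560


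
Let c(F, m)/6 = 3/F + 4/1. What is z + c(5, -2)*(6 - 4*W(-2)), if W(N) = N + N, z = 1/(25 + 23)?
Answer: 145733/240 ≈ 607.22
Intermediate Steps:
c(F, m) = 24 + 18/F (c(F, m) = 6*(3/F + 4/1) = 6*(3/F + 4*1) = 6*(3/F + 4) = 6*(4 + 3/F) = 24 + 18/F)
z = 1/48 ≈ 0.020833
W(N) = 2*N
z + c(5, -2)*(6 - 4*W(-2)) = 1/48 + (24 + 18/5)*(6 - 8*(-2)) = 1/48 + (24 + 18*(⅕))*(6 - 4*(-4)) = 1/48 + (24 + 18/5)*(6 + 16) = 1/48 + (138/5)*22 = 1/48 + 3036/5 = 145733/240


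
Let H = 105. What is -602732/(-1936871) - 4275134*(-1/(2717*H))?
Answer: 8452333464334/552560243235 ≈ 15.297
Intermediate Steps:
-602732/(-1936871) - 4275134*(-1/(2717*H)) = -602732/(-1936871) - 4275134/((105*143)*(-19)) = -602732*(-1/1936871) - 4275134/(15015*(-19)) = 602732/1936871 - 4275134/(-285285) = 602732/1936871 - 4275134*(-1/285285) = 602732/1936871 + 4275134/285285 = 8452333464334/552560243235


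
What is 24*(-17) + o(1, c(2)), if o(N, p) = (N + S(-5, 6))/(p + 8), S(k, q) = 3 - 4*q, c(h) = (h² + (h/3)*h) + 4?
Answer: -5319/13 ≈ -409.15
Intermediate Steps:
c(h) = 4 + 4*h²/3 (c(h) = (h² + (h*(⅓))*h) + 4 = (h² + (h/3)*h) + 4 = (h² + h²/3) + 4 = 4*h²/3 + 4 = 4 + 4*h²/3)
o(N, p) = (-21 + N)/(8 + p) (o(N, p) = (N + (3 - 4*6))/(p + 8) = (N + (3 - 24))/(8 + p) = (N - 21)/(8 + p) = (-21 + N)/(8 + p))
24*(-17) + o(1, c(2)) = 24*(-17) + (-21 + 1)/(8 + (4 + (4/3)*2²)) = -408 - 20/(8 + (4 + (4/3)*4)) = -408 - 20/(8 + (4 + 16/3)) = -408 - 20/(8 + 28/3) = -408 - 20/(52/3) = -408 + (3/52)*(-20) = -408 - 15/13 = -5319/13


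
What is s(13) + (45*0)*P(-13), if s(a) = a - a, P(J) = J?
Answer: 0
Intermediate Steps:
s(a) = 0
s(13) + (45*0)*P(-13) = 0 + (45*0)*(-13) = 0 + 0*(-13) = 0 + 0 = 0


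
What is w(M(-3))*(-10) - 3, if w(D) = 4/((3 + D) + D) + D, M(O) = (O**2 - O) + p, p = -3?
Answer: -1993/21 ≈ -94.905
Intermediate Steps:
M(O) = -3 + O**2 - O (M(O) = (O**2 - O) - 3 = -3 + O**2 - O)
w(D) = D + 4/(3 + 2*D) (w(D) = 4/(3 + 2*D) + D = D + 4/(3 + 2*D))
w(M(-3))*(-10) - 3 = ((4 + 2*(-3 + (-3)**2 - 1*(-3))**2 + 3*(-3 + (-3)**2 - 1*(-3)))/(3 + 2*(-3 + (-3)**2 - 1*(-3))))*(-10) - 3 = ((4 + 2*(-3 + 9 + 3)**2 + 3*(-3 + 9 + 3))/(3 + 2*(-3 + 9 + 3)))*(-10) - 3 = ((4 + 2*9**2 + 3*9)/(3 + 2*9))*(-10) - 3 = ((4 + 2*81 + 27)/(3 + 18))*(-10) - 3 = ((4 + 162 + 27)/21)*(-10) - 3 = ((1/21)*193)*(-10) - 3 = (193/21)*(-10) - 3 = -1930/21 - 3 = -1993/21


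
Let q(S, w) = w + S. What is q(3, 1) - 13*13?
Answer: -165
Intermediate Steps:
q(S, w) = S + w
q(3, 1) - 13*13 = (3 + 1) - 13*13 = 4 - 169 = -165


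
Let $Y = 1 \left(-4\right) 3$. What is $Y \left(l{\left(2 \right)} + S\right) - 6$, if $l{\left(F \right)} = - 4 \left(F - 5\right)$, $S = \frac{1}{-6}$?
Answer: $-148$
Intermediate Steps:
$S = - \frac{1}{6} \approx -0.16667$
$l{\left(F \right)} = 20 - 4 F$ ($l{\left(F \right)} = - 4 \left(-5 + F\right) = 20 - 4 F$)
$Y = -12$ ($Y = \left(-4\right) 3 = -12$)
$Y \left(l{\left(2 \right)} + S\right) - 6 = - 12 \left(\left(20 - 8\right) - \frac{1}{6}\right) - 6 = - 12 \left(12 - \frac{1}{6}\right) - 6 = \left(-12\right) \frac{71}{6} - 6 = -142 - 6 = -148$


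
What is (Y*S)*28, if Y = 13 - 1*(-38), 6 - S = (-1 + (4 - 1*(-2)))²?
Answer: -27132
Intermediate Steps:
S = -19 (S = 6 - (-1 + (4 - 1*(-2)))² = 6 - (-1 + (4 + 2))² = 6 - (-1 + 6)² = 6 - 1*5² = 6 - 1*25 = 6 - 25 = -19)
Y = 51 (Y = 13 + 38 = 51)
(Y*S)*28 = (51*(-19))*28 = -969*28 = -27132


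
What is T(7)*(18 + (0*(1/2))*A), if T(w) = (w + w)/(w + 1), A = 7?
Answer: 63/2 ≈ 31.500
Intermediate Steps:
T(w) = 2*w/(1 + w) (T(w) = (2*w)/(1 + w) = 2*w/(1 + w))
T(7)*(18 + (0*(1/2))*A) = (2*7/(1 + 7))*(18 + (0*(1/2))*7) = (2*7/8)*(18 + (0*(1*(½)))*7) = (2*7*(⅛))*(18 + (0*(½))*7) = 7*(18 + 0*7)/4 = 7*(18 + 0)/4 = (7/4)*18 = 63/2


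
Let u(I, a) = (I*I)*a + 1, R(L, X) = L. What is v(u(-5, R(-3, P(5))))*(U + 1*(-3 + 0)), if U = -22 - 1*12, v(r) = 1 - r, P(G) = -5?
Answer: -2775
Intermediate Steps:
u(I, a) = 1 + a*I**2 (u(I, a) = I**2*a + 1 = a*I**2 + 1 = 1 + a*I**2)
U = -34 (U = -22 - 12 = -34)
v(u(-5, R(-3, P(5))))*(U + 1*(-3 + 0)) = (1 - (1 - 3*(-5)**2))*(-34 + 1*(-3 + 0)) = (1 - (1 - 3*25))*(-34 + 1*(-3)) = (1 - (1 - 75))*(-34 - 3) = (1 - 1*(-74))*(-37) = (1 + 74)*(-37) = 75*(-37) = -2775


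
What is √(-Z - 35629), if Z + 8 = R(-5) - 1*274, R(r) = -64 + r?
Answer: I*√35278 ≈ 187.82*I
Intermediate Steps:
Z = -351 (Z = -8 + ((-64 - 5) - 1*274) = -8 + (-69 - 274) = -8 - 343 = -351)
√(-Z - 35629) = √(-1*(-351) - 35629) = √(351 - 35629) = √(-35278) = I*√35278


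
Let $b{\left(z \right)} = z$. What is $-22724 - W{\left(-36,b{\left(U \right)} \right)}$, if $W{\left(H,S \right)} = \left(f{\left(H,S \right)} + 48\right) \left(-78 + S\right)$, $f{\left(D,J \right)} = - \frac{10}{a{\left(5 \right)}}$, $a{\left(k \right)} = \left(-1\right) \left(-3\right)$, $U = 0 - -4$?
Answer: $- \frac{58256}{3} \approx -19419.0$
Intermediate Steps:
$U = 4$ ($U = 0 + 4 = 4$)
$a{\left(k \right)} = 3$
$f{\left(D,J \right)} = - \frac{10}{3}$
$W{\left(H,S \right)} = -3484 + \frac{134 S}{3}$ ($W{\left(H,S \right)} = \left(- \frac{10}{3} + 48\right) \left(-78 + S\right) = \frac{134 \left(-78 + S\right)}{3} = -3484 + \frac{134 S}{3}$)
$-22724 - W{\left(-36,b{\left(U \right)} \right)} = -22724 - \left(-3484 + \frac{134}{3} \cdot 4\right) = -22724 - \left(-3484 + \frac{536}{3}\right) = -22724 - - \frac{9916}{3} = -22724 + \frac{9916}{3} = - \frac{58256}{3}$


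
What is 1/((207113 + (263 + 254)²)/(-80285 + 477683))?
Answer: 66233/79067 ≈ 0.83768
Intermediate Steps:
1/((207113 + (263 + 254)²)/(-80285 + 477683)) = 1/((207113 + 517²)/397398) = 1/((207113 + 267289)*(1/397398)) = 1/(474402*(1/397398)) = 1/(79067/66233) = 66233/79067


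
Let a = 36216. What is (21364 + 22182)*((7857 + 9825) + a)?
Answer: 2347042308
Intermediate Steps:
(21364 + 22182)*((7857 + 9825) + a) = (21364 + 22182)*((7857 + 9825) + 36216) = 43546*(17682 + 36216) = 43546*53898 = 2347042308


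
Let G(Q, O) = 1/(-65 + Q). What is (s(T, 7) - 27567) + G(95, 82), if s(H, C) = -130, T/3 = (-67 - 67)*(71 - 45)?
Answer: -830909/30 ≈ -27697.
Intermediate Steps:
T = -10452 (T = 3*((-67 - 67)*(71 - 45)) = 3*(-134*26) = 3*(-3484) = -10452)
(s(T, 7) - 27567) + G(95, 82) = (-130 - 27567) + 1/(-65 + 95) = -27697 + 1/30 = -830909/30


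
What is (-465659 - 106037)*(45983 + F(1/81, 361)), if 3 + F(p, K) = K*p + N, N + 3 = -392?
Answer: -2111128117216/81 ≈ -2.6063e+10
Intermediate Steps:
N = -395 (N = -3 - 392 = -395)
F(p, K) = -398 + K*p (F(p, K) = -3 + (K*p - 395) = -3 + (-395 + K*p) = -398 + K*p)
(-465659 - 106037)*(45983 + F(1/81, 361)) = (-465659 - 106037)*(45983 + (-398 + 361/81)) = -571696*(45983 + (-398 + 361*(1/81))) = -571696*(45983 + (-398 + 361/81)) = -571696*(45983 - 31877/81) = -571696*3692746/81 = -2111128117216/81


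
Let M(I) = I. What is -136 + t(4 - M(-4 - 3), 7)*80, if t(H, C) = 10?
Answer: 664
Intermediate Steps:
-136 + t(4 - M(-4 - 3), 7)*80 = -136 + 10*80 = -136 + 800 = 664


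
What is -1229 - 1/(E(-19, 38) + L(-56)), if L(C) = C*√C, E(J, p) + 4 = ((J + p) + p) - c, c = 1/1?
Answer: -54788833/44580 - 7*I*√14/11145 ≈ -1229.0 - 0.0023501*I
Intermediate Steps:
c = 1
E(J, p) = -5 + J + 2*p (E(J, p) = -4 + (((J + p) + p) - 1*1) = -4 + ((J + 2*p) - 1) = -4 + (-1 + J + 2*p) = -5 + J + 2*p)
L(C) = C^(3/2)
-1229 - 1/(E(-19, 38) + L(-56)) = -1229 - 1/((-5 - 19 + 2*38) + (-56)^(3/2)) = -1229 - 1/((-5 - 19 + 76) - 112*I*√14) = -1229 - 1/(52 - 112*I*√14)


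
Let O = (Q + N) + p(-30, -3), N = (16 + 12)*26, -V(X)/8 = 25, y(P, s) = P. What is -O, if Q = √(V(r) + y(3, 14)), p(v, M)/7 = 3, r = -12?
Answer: -749 - I*√197 ≈ -749.0 - 14.036*I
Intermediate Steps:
p(v, M) = 21 (p(v, M) = 7*3 = 21)
V(X) = -200 (V(X) = -8*25 = -200)
Q = I*√197 (Q = √(-200 + 3) = √(-197) = I*√197 ≈ 14.036*I)
N = 728 (N = 28*26 = 728)
O = 749 + I*√197 (O = (I*√197 + 728) + 21 = (728 + I*√197) + 21 = 749 + I*√197 ≈ 749.0 + 14.036*I)
-O = -(749 + I*√197) = -749 - I*√197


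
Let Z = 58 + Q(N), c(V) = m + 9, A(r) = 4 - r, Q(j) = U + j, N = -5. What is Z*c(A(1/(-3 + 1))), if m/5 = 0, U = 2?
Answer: 495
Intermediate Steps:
m = 0 (m = 5*0 = 0)
Q(j) = 2 + j
c(V) = 9 (c(V) = 0 + 9 = 9)
Z = 55 (Z = 58 + (2 - 5) = 58 - 3 = 55)
Z*c(A(1/(-3 + 1))) = 55*9 = 495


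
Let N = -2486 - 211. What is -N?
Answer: 2697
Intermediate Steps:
N = -2697
-N = -1*(-2697) = 2697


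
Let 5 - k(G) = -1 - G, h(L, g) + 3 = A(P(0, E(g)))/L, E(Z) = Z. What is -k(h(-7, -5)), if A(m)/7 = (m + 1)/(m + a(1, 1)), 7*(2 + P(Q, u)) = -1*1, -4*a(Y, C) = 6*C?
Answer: -137/51 ≈ -2.6863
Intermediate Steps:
a(Y, C) = -3*C/2
P(Q, u) = -15/7 (P(Q, u) = -2 + (-1*1)/7 = -2 + (⅐)*(-1) = -2 - ⅐ = -15/7)
A(m) = 7*(1 + m)/(-3/2 + m) (A(m) = 7*((m + 1)/(m - 3/2*1)) = 7*((1 + m)/(m - 3/2)) = 7*((1 + m)/(-3/2 + m)) = 7*(1 + m)/(-3/2 + m))
h(L, g) = -3 + 112/(51*L) (h(L, g) = -3 + (14*(1 - 15/7)/(-3 + 2*(-15/7)))/L = -3 + (14*(-8/7)/(-3 - 30/7))/L = -3 + (14*(-8/7)/(-51/7))/L = -3 + (14*(-7/51)*(-8/7))/L = -3 + 112/(51*L))
k(G) = 6 + G (k(G) = 5 - (-1 - G) = 5 + (1 + G) = 6 + G)
-k(h(-7, -5)) = -(6 + (-3 + (112/51)/(-7))) = -(6 + (-3 + (112/51)*(-⅐))) = -(6 + (-3 - 16/51)) = -(6 - 169/51) = -1*137/51 = -137/51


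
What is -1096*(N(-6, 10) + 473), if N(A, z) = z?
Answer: -529368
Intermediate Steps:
-1096*(N(-6, 10) + 473) = -1096*(10 + 473) = -1096*483 = -529368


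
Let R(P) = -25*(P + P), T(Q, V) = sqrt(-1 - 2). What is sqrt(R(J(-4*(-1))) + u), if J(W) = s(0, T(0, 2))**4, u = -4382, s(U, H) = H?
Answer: 4*I*sqrt(302) ≈ 69.513*I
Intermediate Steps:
T(Q, V) = I*sqrt(3) (T(Q, V) = sqrt(-3) = I*sqrt(3))
J(W) = 9 (J(W) = (I*sqrt(3))**4 = 9)
R(P) = -50*P
sqrt(R(J(-4*(-1))) + u) = sqrt(-50*9 - 4382) = sqrt(-450 - 4382) = sqrt(-4832) = 4*I*sqrt(302)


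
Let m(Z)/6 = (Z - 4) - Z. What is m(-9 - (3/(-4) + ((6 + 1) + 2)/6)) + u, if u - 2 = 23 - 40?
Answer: -39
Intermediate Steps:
u = -15 (u = 2 + (23 - 40) = 2 - 17 = -15)
m(Z) = -24 (m(Z) = 6*((Z - 4) - Z) = 6*((-4 + Z) - Z) = 6*(-4) = -24)
m(-9 - (3/(-4) + ((6 + 1) + 2)/6)) + u = -24 - 15 = -39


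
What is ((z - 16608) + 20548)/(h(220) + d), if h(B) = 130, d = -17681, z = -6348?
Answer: 2408/17551 ≈ 0.13720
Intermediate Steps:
((z - 16608) + 20548)/(h(220) + d) = ((-6348 - 16608) + 20548)/(130 - 17681) = (-22956 + 20548)/(-17551) = -2408*(-1/17551) = 2408/17551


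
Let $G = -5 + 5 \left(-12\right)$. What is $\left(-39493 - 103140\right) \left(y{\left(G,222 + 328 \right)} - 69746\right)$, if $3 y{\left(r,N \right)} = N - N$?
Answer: $9948081218$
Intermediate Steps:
$G = -65$ ($G = -5 - 60 = -65$)
$y{\left(r,N \right)} = 0$ ($y{\left(r,N \right)} = \frac{N - N}{3} = \frac{1}{3} \cdot 0 = 0$)
$\left(-39493 - 103140\right) \left(y{\left(G,222 + 328 \right)} - 69746\right) = \left(-39493 - 103140\right) \left(0 - 69746\right) = \left(-142633\right) \left(-69746\right) = 9948081218$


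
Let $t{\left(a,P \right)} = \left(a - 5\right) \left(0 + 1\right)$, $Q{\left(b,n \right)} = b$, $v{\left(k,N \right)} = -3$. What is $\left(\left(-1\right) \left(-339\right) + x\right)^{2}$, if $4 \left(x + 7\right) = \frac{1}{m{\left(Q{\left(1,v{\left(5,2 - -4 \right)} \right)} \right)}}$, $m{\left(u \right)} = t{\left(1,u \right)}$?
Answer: $\frac{28206721}{256} \approx 1.1018 \cdot 10^{5}$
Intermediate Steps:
$t{\left(a,P \right)} = -5 + a$ ($t{\left(a,P \right)} = \left(-5 + a\right) 1 = -5 + a$)
$m{\left(u \right)} = -4$ ($m{\left(u \right)} = -5 + 1 = -4$)
$x = - \frac{113}{16}$ ($x = -7 + \frac{1}{4 \left(-4\right)} = -7 + \frac{1}{4} \left(- \frac{1}{4}\right) = -7 - \frac{1}{16} = - \frac{113}{16} \approx -7.0625$)
$\left(\left(-1\right) \left(-339\right) + x\right)^{2} = \left(\left(-1\right) \left(-339\right) - \frac{113}{16}\right)^{2} = \left(339 - \frac{113}{16}\right)^{2} = \left(\frac{5311}{16}\right)^{2} = \frac{28206721}{256}$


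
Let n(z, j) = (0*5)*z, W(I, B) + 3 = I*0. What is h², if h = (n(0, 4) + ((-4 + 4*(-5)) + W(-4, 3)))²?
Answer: 531441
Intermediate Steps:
W(I, B) = -3 (W(I, B) = -3 + I*0 = -3 + 0 = -3)
n(z, j) = 0 (n(z, j) = 0*z = 0)
h = 729 (h = (0 + ((-4 + 4*(-5)) - 3))² = (0 + ((-4 - 20) - 3))² = (0 + (-24 - 3))² = (0 - 27)² = (-27)² = 729)
h² = 729² = 531441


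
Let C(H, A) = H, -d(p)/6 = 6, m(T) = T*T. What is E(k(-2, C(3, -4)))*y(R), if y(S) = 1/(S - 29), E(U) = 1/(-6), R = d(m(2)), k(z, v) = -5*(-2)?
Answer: 1/390 ≈ 0.0025641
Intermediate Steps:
m(T) = T²
d(p) = -36 (d(p) = -6*6 = -36)
k(z, v) = 10
R = -36
E(U) = -⅙
y(S) = 1/(-29 + S)
E(k(-2, C(3, -4)))*y(R) = -1/(6*(-29 - 36)) = -⅙/(-65) = -⅙*(-1/65) = 1/390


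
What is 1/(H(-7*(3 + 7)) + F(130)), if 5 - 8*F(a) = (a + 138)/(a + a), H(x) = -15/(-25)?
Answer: 52/57 ≈ 0.91228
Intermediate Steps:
H(x) = ⅗ (H(x) = -15*(-1/25) = ⅗)
F(a) = 5/8 - (138 + a)/(16*a) (F(a) = 5/8 - (a + 138)/(8*(a + a)) = 5/8 - (138 + a)/(8*(2*a)) = 5/8 - (138 + a)*1/(2*a)/8 = 5/8 - (138 + a)/(16*a))
1/(H(-7*(3 + 7)) + F(130)) = 1/(⅗ + (3/16)*(-46 + 3*130)/130) = 1/(⅗ + (3/16)*(1/130)*(-46 + 390)) = 1/(⅗ + (3/16)*(1/130)*344) = 1/(⅗ + 129/260) = 1/(57/52) = 52/57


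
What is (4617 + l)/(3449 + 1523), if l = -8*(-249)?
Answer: 6609/4972 ≈ 1.3292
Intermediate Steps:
l = 1992
(4617 + l)/(3449 + 1523) = (4617 + 1992)/(3449 + 1523) = 6609/4972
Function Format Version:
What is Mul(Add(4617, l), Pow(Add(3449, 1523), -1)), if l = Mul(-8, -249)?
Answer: Rational(6609, 4972) ≈ 1.3292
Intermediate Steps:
l = 1992
Mul(Add(4617, l), Pow(Add(3449, 1523), -1)) = Mul(Add(4617, 1992), Pow(Add(3449, 1523), -1)) = Mul(6609, Pow(4972, -1)) = Mul(6609, Rational(1, 4972)) = Rational(6609, 4972)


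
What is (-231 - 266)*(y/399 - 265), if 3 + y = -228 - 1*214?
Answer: 7538780/57 ≈ 1.3226e+5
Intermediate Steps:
y = -445 (y = -3 + (-228 - 1*214) = -3 + (-228 - 214) = -3 - 442 = -445)
(-231 - 266)*(y/399 - 265) = (-231 - 266)*(-445/399 - 265) = -497*(-445*1/399 - 265) = -497*(-445/399 - 265) = -497*(-106180/399) = 7538780/57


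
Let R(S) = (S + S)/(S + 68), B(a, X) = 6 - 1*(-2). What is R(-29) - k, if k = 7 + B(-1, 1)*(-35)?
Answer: 10589/39 ≈ 271.51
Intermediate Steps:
B(a, X) = 8 (B(a, X) = 6 + 2 = 8)
k = -273 (k = 7 + 8*(-35) = 7 - 280 = -273)
R(S) = 2*S/(68 + S) (R(S) = (2*S)/(68 + S) = 2*S/(68 + S))
R(-29) - k = 2*(-29)/(68 - 29) - 1*(-273) = 2*(-29)/39 + 273 = 2*(-29)*(1/39) + 273 = -58/39 + 273 = 10589/39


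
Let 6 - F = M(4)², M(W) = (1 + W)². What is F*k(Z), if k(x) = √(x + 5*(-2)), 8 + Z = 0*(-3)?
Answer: -1857*I*√2 ≈ -2626.2*I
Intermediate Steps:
F = -619 (F = 6 - ((1 + 4)²)² = 6 - (5²)² = 6 - 1*25² = 6 - 1*625 = 6 - 625 = -619)
Z = -8 (Z = -8 + 0*(-3) = -8 + 0 = -8)
k(x) = √(-10 + x) (k(x) = √(x - 10) = √(-10 + x))
F*k(Z) = -619*√(-10 - 8) = -1857*I*√2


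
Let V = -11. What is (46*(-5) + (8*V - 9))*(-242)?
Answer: 79134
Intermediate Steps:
(46*(-5) + (8*V - 9))*(-242) = (46*(-5) + (8*(-11) - 9))*(-242) = (-230 + (-88 - 9))*(-242) = (-230 - 97)*(-242) = -327*(-242) = 79134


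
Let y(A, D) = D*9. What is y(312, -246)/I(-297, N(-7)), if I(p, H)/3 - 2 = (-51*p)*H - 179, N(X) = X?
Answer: 123/17701 ≈ 0.0069488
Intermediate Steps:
y(A, D) = 9*D
I(p, H) = -531 - 153*H*p (I(p, H) = 6 + 3*((-51*p)*H - 179) = 6 + 3*(-51*H*p - 179) = 6 + 3*(-179 - 51*H*p) = 6 + (-537 - 153*H*p) = -531 - 153*H*p)
y(312, -246)/I(-297, N(-7)) = (9*(-246))/(-531 - 153*(-7)*(-297)) = -2214/(-531 - 318087) = -2214/(-318618) = -2214*(-1/318618) = 123/17701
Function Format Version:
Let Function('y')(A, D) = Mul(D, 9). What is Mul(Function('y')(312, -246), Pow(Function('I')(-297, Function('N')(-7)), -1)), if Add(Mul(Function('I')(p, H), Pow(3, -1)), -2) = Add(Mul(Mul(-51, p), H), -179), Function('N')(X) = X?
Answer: Rational(123, 17701) ≈ 0.0069488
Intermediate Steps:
Function('y')(A, D) = Mul(9, D)
Function('I')(p, H) = Add(-531, Mul(-153, H, p)) (Function('I')(p, H) = Add(6, Mul(3, Add(Mul(Mul(-51, p), H), -179))) = Add(6, Mul(3, Add(Mul(-51, H, p), -179))) = Add(6, Mul(3, Add(-179, Mul(-51, H, p)))) = Add(6, Add(-537, Mul(-153, H, p))) = Add(-531, Mul(-153, H, p)))
Mul(Function('y')(312, -246), Pow(Function('I')(-297, Function('N')(-7)), -1)) = Mul(Mul(9, -246), Pow(Add(-531, Mul(-153, -7, -297)), -1)) = Mul(-2214, Pow(Add(-531, -318087), -1)) = Mul(-2214, Pow(-318618, -1)) = Mul(-2214, Rational(-1, 318618)) = Rational(123, 17701)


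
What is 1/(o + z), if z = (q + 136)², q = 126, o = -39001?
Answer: 1/29643 ≈ 3.3735e-5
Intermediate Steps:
z = 68644 (z = (126 + 136)² = 262² = 68644)
1/(o + z) = 1/(-39001 + 68644) = 1/29643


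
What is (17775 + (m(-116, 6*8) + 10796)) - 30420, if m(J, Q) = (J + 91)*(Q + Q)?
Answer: -4249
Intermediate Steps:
m(J, Q) = 2*Q*(91 + J) (m(J, Q) = (91 + J)*(2*Q) = 2*Q*(91 + J))
(17775 + (m(-116, 6*8) + 10796)) - 30420 = (17775 + (2*(6*8)*(91 - 116) + 10796)) - 30420 = (17775 + (2*48*(-25) + 10796)) - 30420 = (17775 + (-2400 + 10796)) - 30420 = (17775 + 8396) - 30420 = 26171 - 30420 = -4249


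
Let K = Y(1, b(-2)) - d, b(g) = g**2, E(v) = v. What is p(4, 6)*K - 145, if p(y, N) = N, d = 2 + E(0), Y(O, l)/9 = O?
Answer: -103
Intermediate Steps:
Y(O, l) = 9*O
d = 2 (d = 2 + 0 = 2)
K = 7 (K = 9*1 - 1*2 = 9 - 2 = 7)
p(4, 6)*K - 145 = 6*7 - 145 = 42 - 145 = -103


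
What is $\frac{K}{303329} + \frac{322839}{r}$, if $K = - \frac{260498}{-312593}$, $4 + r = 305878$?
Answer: $\frac{147880176496805}{140108795303854} \approx 1.0555$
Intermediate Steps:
$r = 305874$ ($r = -4 + 305878 = 305874$)
$K = \frac{11326}{13591}$ ($K = \left(-260498\right) \left(- \frac{1}{312593}\right) = \frac{11326}{13591} \approx 0.83335$)
$\frac{K}{303329} + \frac{322839}{r} = \frac{11326}{13591 \cdot 303329} + \frac{322839}{305874} = \frac{11326}{13591} \cdot \frac{1}{303329} + 322839 \cdot \frac{1}{305874} = \frac{11326}{4122544439} + \frac{35871}{33986} = \frac{147880176496805}{140108795303854}$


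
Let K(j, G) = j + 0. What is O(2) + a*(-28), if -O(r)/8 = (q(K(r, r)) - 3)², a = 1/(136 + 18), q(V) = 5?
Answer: -354/11 ≈ -32.182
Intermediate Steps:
K(j, G) = j
a = 1/154 ≈ 0.0064935
O(r) = -32 (O(r) = -8*(5 - 3)² = -8*2² = -8*4 = -32)
O(2) + a*(-28) = -32 + (1/154)*(-28) = -32 - 2/11 = -354/11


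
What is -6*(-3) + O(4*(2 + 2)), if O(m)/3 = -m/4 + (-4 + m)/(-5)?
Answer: -6/5 ≈ -1.2000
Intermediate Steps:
O(m) = 12/5 - 27*m/20 (O(m) = 3*(-m/4 + (-4 + m)/(-5)) = 3*(-m*(¼) + (-4 + m)*(-⅕)) = 3*(-m/4 + (⅘ - m/5)) = 3*(⅘ - 9*m/20) = 12/5 - 27*m/20)
-6*(-3) + O(4*(2 + 2)) = -6*(-3) + (12/5 - 27*(2 + 2)/5) = 18 + (12/5 - 27*4/5) = 18 + (12/5 - 27/20*16) = 18 + (12/5 - 108/5) = 18 - 96/5 = -6/5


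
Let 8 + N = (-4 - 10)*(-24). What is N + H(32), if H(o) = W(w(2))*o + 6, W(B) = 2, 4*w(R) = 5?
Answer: 398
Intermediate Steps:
w(R) = 5/4 (w(R) = (¼)*5 = 5/4)
N = 328 (N = -8 + (-4 - 10)*(-24) = -8 - 14*(-24) = -8 + 336 = 328)
H(o) = 6 + 2*o (H(o) = 2*o + 6 = 6 + 2*o)
N + H(32) = 328 + (6 + 2*32) = 328 + (6 + 64) = 328 + 70 = 398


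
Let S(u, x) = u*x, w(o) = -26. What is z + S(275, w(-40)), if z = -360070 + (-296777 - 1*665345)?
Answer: -1329342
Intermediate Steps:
z = -1322192 (z = -360070 + (-296777 - 665345) = -360070 - 962122 = -1322192)
z + S(275, w(-40)) = -1322192 + 275*(-26) = -1322192 - 7150 = -1329342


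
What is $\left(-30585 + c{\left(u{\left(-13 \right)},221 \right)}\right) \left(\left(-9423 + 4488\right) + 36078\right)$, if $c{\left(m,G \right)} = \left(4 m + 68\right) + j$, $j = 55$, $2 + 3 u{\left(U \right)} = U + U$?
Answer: $-949840738$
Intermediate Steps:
$u{\left(U \right)} = - \frac{2}{3} + \frac{2 U}{3}$ ($u{\left(U \right)} = - \frac{2}{3} + \frac{U + U}{3} = - \frac{2}{3} + \frac{2 U}{3}$)
$c{\left(m,G \right)} = 123 + 4 m$ ($c{\left(m,G \right)} = \left(4 m + 68\right) + 55 = \left(68 + 4 m\right) + 55 = 123 + 4 m$)
$\left(-30585 + c{\left(u{\left(-13 \right)},221 \right)}\right) \left(\left(-9423 + 4488\right) + 36078\right) = \left(-30585 + \left(123 + 4 \left(- \frac{2}{3} + \frac{2}{3} \left(-13\right)\right)\right)\right) \left(\left(-9423 + 4488\right) + 36078\right) = \left(-30585 + \left(123 + 4 \left(- \frac{2}{3} - \frac{26}{3}\right)\right)\right) \left(-4935 + 36078\right) = \left(-30585 + \left(123 + 4 \left(- \frac{28}{3}\right)\right)\right) 31143 = \left(-30585 + \left(123 - \frac{112}{3}\right)\right) 31143 = \left(-30585 + \frac{257}{3}\right) 31143 = \left(- \frac{91498}{3}\right) 31143 = -949840738$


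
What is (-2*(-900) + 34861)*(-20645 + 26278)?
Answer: 206511413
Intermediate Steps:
(-2*(-900) + 34861)*(-20645 + 26278) = (1800 + 34861)*5633 = 36661*5633 = 206511413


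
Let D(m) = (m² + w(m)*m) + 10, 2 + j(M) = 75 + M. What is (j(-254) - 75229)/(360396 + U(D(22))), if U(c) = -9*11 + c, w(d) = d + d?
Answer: -75410/361759 ≈ -0.20845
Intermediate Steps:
j(M) = 73 + M (j(M) = -2 + (75 + M) = 73 + M)
w(d) = 2*d
D(m) = 10 + 3*m² (D(m) = (m² + (2*m)*m) + 10 = (m² + 2*m²) + 10 = 3*m² + 10 = 10 + 3*m²)
U(c) = -99 + c
(j(-254) - 75229)/(360396 + U(D(22))) = ((73 - 254) - 75229)/(360396 + (-99 + (10 + 3*22²))) = (-181 - 75229)/(360396 + (-99 + (10 + 3*484))) = -75410/(360396 + (-99 + (10 + 1452))) = -75410/(360396 + (-99 + 1462)) = -75410/(360396 + 1363) = -75410/361759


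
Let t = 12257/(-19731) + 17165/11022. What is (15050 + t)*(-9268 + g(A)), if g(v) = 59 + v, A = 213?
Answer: -4907623219378126/36245847 ≈ -1.3540e+8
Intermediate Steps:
t = 67861987/72491694 (t = 12257*(-1/19731) + 17165*(1/11022) = -12257/19731 + 17165/11022 = 67861987/72491694 ≈ 0.93613)
(15050 + t)*(-9268 + g(A)) = (15050 + 67861987/72491694)*(-9268 + (59 + 213)) = 1091067856687*(-9268 + 272)/72491694 = (1091067856687/72491694)*(-8996) = -4907623219378126/36245847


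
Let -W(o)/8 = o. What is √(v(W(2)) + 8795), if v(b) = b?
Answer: √8779 ≈ 93.696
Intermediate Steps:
W(o) = -8*o
√(v(W(2)) + 8795) = √(-8*2 + 8795) = √(-16 + 8795) = √8779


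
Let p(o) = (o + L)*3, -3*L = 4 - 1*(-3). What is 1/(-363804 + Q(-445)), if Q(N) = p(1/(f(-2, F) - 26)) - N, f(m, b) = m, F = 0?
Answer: -28/10174251 ≈ -2.7520e-6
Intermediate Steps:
L = -7/3 (L = -(4 - 1*(-3))/3 = -(4 + 3)/3 = -⅓*7 = -7/3 ≈ -2.3333)
p(o) = -7 + 3*o (p(o) = (o - 7/3)*3 = (-7/3 + o)*3 = -7 + 3*o)
Q(N) = -199/28 - N (Q(N) = (-7 + 3/(-2 - 26)) - N = (-7 + 3/(-28)) - N = (-7 + 3*(-1/28)) - N = (-7 - 3/28) - N = -199/28 - N)
1/(-363804 + Q(-445)) = 1/(-363804 + (-199/28 - 1*(-445))) = 1/(-363804 + (-199/28 + 445)) = 1/(-363804 + 12261/28) = 1/(-10174251/28) = -28/10174251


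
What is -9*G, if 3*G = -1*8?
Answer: 24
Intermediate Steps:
G = -8/3 (G = (-1*8)/3 = (1/3)*(-8) = -8/3 ≈ -2.6667)
-9*G = -9*(-8/3) = 24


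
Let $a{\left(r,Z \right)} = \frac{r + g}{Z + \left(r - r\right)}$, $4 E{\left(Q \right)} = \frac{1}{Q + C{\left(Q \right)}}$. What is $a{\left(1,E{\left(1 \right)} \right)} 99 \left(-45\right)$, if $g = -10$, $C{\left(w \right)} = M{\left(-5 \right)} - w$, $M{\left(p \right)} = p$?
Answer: $-801900$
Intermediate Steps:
$C{\left(w \right)} = -5 - w$
$E{\left(Q \right)} = - \frac{1}{20}$ ($E{\left(Q \right)} = \frac{1}{4 \left(Q - \left(5 + Q\right)\right)} = \frac{1}{4 \left(-5\right)} = \frac{1}{4} \left(- \frac{1}{5}\right) = - \frac{1}{20}$)
$a{\left(r,Z \right)} = \frac{-10 + r}{Z}$ ($a{\left(r,Z \right)} = \frac{r - 10}{Z + \left(r - r\right)} = \frac{-10 + r}{Z + 0} = \frac{-10 + r}{Z}$)
$a{\left(1,E{\left(1 \right)} \right)} 99 \left(-45\right) = \frac{-10 + 1}{- \frac{1}{20}} \cdot 99 \left(-45\right) = \left(-20\right) \left(-9\right) 99 \left(-45\right) = 180 \cdot 99 \left(-45\right) = 17820 \left(-45\right) = -801900$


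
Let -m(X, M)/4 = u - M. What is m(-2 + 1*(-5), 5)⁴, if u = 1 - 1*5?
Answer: 1679616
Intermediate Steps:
u = -4 (u = 1 - 5 = -4)
m(X, M) = 16 + 4*M (m(X, M) = -4*(-4 - M) = 16 + 4*M)
m(-2 + 1*(-5), 5)⁴ = (16 + 4*5)⁴ = (16 + 20)⁴ = 36⁴ = 1679616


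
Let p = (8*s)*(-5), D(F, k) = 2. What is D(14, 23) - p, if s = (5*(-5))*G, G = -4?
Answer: 4002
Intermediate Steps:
s = 100 (s = (5*(-5))*(-4) = -25*(-4) = 100)
p = -4000 (p = (8*100)*(-5) = 800*(-5) = -4000)
D(14, 23) - p = 2 - 1*(-4000) = 2 + 4000 = 4002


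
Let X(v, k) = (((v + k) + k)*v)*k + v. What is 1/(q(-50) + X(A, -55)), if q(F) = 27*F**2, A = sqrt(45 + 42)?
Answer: 20905/249233646 - 2017*sqrt(87)/249233646 ≈ 8.3924e-6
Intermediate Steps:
A = sqrt(87) ≈ 9.3274
X(v, k) = v + k*v*(v + 2*k) (X(v, k) = (((k + v) + k)*v)*k + v = ((v + 2*k)*v)*k + v = (v*(v + 2*k))*k + v = k*v*(v + 2*k) + v = v + k*v*(v + 2*k))
1/(q(-50) + X(A, -55)) = 1/(27*(-50)**2 + sqrt(87)*(1 + 2*(-55)**2 - 55*sqrt(87))) = 1/(27*2500 + sqrt(87)*(1 + 2*3025 - 55*sqrt(87))) = 1/(67500 + sqrt(87)*(1 + 6050 - 55*sqrt(87))) = 1/(67500 + sqrt(87)*(6051 - 55*sqrt(87)))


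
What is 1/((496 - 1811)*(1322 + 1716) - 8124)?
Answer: -1/4003094 ≈ -2.4981e-7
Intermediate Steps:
1/((496 - 1811)*(1322 + 1716) - 8124) = 1/(-1315*3038 - 8124) = 1/(-3994970 - 8124) = 1/(-4003094) = -1/4003094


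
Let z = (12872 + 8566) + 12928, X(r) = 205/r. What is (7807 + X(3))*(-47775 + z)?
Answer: -316801034/3 ≈ -1.0560e+8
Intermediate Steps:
z = 34366 (z = 21438 + 12928 = 34366)
(7807 + X(3))*(-47775 + z) = (7807 + 205/3)*(-47775 + 34366) = (7807 + 205*(⅓))*(-13409) = (7807 + 205/3)*(-13409) = (23626/3)*(-13409) = -316801034/3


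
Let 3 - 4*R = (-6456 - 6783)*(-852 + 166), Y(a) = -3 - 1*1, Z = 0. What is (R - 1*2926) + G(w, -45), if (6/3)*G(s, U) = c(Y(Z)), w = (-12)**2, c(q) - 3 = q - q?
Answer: -9093649/4 ≈ -2.2734e+6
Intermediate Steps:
Y(a) = -4 (Y(a) = -3 - 1 = -4)
c(q) = 3 (c(q) = 3 + (q - q) = 3 + 0 = 3)
w = 144
R = -9081951/4 (R = 3/4 - (-6456 - 6783)*(-852 + 166)/4 = 3/4 - (-13239)*(-686)/4 = 3/4 - 1/4*9081954 = 3/4 - 4540977/2 = -9081951/4 ≈ -2.2705e+6)
G(s, U) = 3/2 (G(s, U) = (1/2)*3 = 3/2)
(R - 1*2926) + G(w, -45) = (-9081951/4 - 1*2926) + 3/2 = (-9081951/4 - 2926) + 3/2 = -9093655/4 + 3/2 = -9093649/4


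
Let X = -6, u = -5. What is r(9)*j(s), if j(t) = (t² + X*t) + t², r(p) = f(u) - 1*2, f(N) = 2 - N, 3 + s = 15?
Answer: 1080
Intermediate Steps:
s = 12 (s = -3 + 15 = 12)
r(p) = 5 (r(p) = (2 - 1*(-5)) - 1*2 = (2 + 5) - 2 = 7 - 2 = 5)
j(t) = -6*t + 2*t² (j(t) = (t² - 6*t) + t² = -6*t + 2*t²)
r(9)*j(s) = 5*(2*12*(-3 + 12)) = 5*(2*12*9) = 5*216 = 1080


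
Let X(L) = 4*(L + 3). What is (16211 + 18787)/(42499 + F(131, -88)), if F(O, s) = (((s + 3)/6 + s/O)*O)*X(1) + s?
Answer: 104994/33929 ≈ 3.0945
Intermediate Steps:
X(L) = 12 + 4*L (X(L) = 4*(3 + L) = 12 + 4*L)
F(O, s) = s + 16*O*(1/2 + s/6 + s/O) (F(O, s) = (((s + 3)/6 + s/O)*O)*(12 + 4*1) + s = (((3 + s)*(1/6) + s/O)*O)*(12 + 4) + s = (((1/2 + s/6) + s/O)*O)*16 + s = ((1/2 + s/6 + s/O)*O)*16 + s = (O*(1/2 + s/6 + s/O))*16 + s = 16*O*(1/2 + s/6 + s/O) + s = s + 16*O*(1/2 + s/6 + s/O))
(16211 + 18787)/(42499 + F(131, -88)) = (16211 + 18787)/(42499 + (8*131 + 17*(-88) + (8/3)*131*(-88))) = 34998/(42499 + (1048 - 1496 - 92224/3)) = 34998/(42499 - 93568/3) = 34998/(33929/3) = 34998*(3/33929) = 104994/33929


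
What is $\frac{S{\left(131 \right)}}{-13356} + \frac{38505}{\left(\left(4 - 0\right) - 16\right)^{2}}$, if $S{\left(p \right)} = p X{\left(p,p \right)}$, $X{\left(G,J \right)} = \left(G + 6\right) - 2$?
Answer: $\frac{4738205}{17808} \approx 266.07$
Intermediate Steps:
$X{\left(G,J \right)} = 4 + G$ ($X{\left(G,J \right)} = \left(6 + G\right) - 2 = 4 + G$)
$S{\left(p \right)} = p \left(4 + p\right)$
$\frac{S{\left(131 \right)}}{-13356} + \frac{38505}{\left(\left(4 - 0\right) - 16\right)^{2}} = \frac{131 \left(4 + 131\right)}{-13356} + \frac{38505}{\left(\left(4 - 0\right) - 16\right)^{2}} = 131 \cdot 135 \left(- \frac{1}{13356}\right) + \frac{38505}{\left(\left(4 + 0\right) - 16\right)^{2}} = 17685 \left(- \frac{1}{13356}\right) + \frac{38505}{\left(4 - 16\right)^{2}} = - \frac{1965}{1484} + \frac{38505}{\left(-12\right)^{2}} = - \frac{1965}{1484} + \frac{38505}{144} = - \frac{1965}{1484} + 38505 \cdot \frac{1}{144} = - \frac{1965}{1484} + \frac{12835}{48} = \frac{4738205}{17808}$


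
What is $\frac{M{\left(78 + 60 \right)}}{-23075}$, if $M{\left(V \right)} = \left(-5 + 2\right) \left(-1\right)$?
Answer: $- \frac{3}{23075} \approx -0.00013001$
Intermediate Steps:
$M{\left(V \right)} = 3$ ($M{\left(V \right)} = \left(-3\right) \left(-1\right) = 3$)
$\frac{M{\left(78 + 60 \right)}}{-23075} = \frac{3}{-23075} = 3 \left(- \frac{1}{23075}\right) = - \frac{3}{23075}$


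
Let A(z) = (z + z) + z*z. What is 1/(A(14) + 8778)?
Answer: 1/9002 ≈ 0.00011109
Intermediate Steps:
A(z) = z² + 2*z (A(z) = 2*z + z² = z² + 2*z)
1/(A(14) + 8778) = 1/(14*(2 + 14) + 8778) = 1/(14*16 + 8778) = 1/(224 + 8778) = 1/9002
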